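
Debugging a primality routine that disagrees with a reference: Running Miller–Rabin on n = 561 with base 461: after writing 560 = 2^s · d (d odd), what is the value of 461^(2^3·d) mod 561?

n − 1 = 560 = 2^4 · 35, so s = 4 and d = 35.
Repeated squaring mod 561: 461^1 ≡ 461, 461^2 ≡ 463, 461^4 ≡ 67, 461^8 ≡ 1, 461^16 ≡ 1, 461^32 ≡ 1.
35 = 32 + 2 + 1, so 461^35 ≡ 1·463·461 ≡ 263 (mod 561).
x_0 = 263.
x_1 = 263^2 mod 561 = 166.
x_2 = 166^2 mod 561 = 67.
x_3 = 67^2 mod 561 = 1.

1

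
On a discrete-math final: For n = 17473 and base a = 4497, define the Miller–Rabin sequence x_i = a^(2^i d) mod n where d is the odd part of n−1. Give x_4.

n − 1 = 17472 = 2^6 · 273, so s = 6 and d = 273.
x_0 = 4497^273 mod 17473 = 345.
x_1 = 345^2 mod 17473 = 14187.
x_2 = 14187^2 mod 17473 = 16955.
x_3 = 16955^2 mod 17473 = 6229.
x_4 = 6229^2 mod 17473 = 10381.

10381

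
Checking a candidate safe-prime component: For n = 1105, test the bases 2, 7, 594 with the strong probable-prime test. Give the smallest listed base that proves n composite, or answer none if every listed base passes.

2

n − 1 = 1104 = 2^4 · 69, so s = 4 and d = 69.
Base 2: x_0 = 2^69 mod 1105 = 967. x_0 is neither 1 nor 1104, so continue squaring. x_1 = 967^2 mod 1105 = 259. x_2 = 259^2 mod 1105 = 781. x_3 = 781^2 mod 1105 = 1. x_3 = 1 but x_2 ≠ ±1, a nontrivial square root of 1 — 2 is a witness and 1105 is composite.
Base 7: x_0 = 7^69 mod 1105 = 827. x_0 is neither 1 nor 1104, so continue squaring. x_1 = 827^2 mod 1105 = 1039. x_2 = 1039^2 mod 1105 = 1041. x_3 = 1041^2 mod 1105 = 781. Reached i = s−1 = 3 without hitting −1: 7 is a Miller–Rabin witness and 1105 is composite.
Base 594: x_0 = 594^69 mod 1105 = 339. x_0 is neither 1 nor 1104, so continue squaring. x_1 = 339^2 mod 1105 = 1. x_1 = 1 but x_0 ≠ ±1, a nontrivial square root of 1 — 594 is a witness and 1105 is composite.
The smallest witness among the given bases is 2.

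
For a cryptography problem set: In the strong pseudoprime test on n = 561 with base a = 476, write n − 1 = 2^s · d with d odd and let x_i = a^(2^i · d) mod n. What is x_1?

n − 1 = 560 = 2^4 · 35, so s = 4 and d = 35.
x_0 = 476^35 mod 561 = 221.
x_1 = 221^2 mod 561 = 34.

34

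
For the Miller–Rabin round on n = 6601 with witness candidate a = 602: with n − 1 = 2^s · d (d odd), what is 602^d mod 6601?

n − 1 = 6600 = 2^3 · 825, so s = 3 and d = 825.
By repeated squaring, 602^825 ≡ 6188 (mod 6601).

6188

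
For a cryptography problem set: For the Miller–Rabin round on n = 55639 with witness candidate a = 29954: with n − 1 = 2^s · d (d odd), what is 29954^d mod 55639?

55638

n − 1 = 55638 = 2^1 · 27819, so s = 1 and d = 27819.
Repeated squaring mod 55639: 29954^1 ≡ 29954, 29954^2 ≡ 7602, 29954^4 ≡ 37122, 29954^8 ≡ 31771, 29954^16 ≡ 49342, 29954^32 ≡ 37241, 29954^64 ≡ 34367, 29954^128 ≡ 41636, 29954^256 ≡ 12173, 29954^512 ≡ 15272, 29954^1024 ≡ 50935, 29954^2048 ≡ 38933, 29954^4096 ≡ 5212, 29954^8192 ≡ 13112, 29954^16384 ≡ 34.
27819 = 16384 + 8192 + 2048 + 1024 + 128 + 32 + 8 + 2 + 1, so 29954^27819 ≡ 34·13112·38933·50935·41636·37241·31771·7602·29954 ≡ 55638 (mod 55639).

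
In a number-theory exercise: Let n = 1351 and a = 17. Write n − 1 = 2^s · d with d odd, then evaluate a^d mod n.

n − 1 = 1350 = 2^1 · 675, so s = 1 and d = 675.
Repeated squaring mod 1351: 17^1 ≡ 17, 17^2 ≡ 289, 17^4 ≡ 1110, 17^8 ≡ 1339, 17^16 ≡ 144, 17^32 ≡ 471, 17^64 ≡ 277, 17^128 ≡ 1073, 17^256 ≡ 277, 17^512 ≡ 1073.
675 = 512 + 128 + 32 + 2 + 1, so 17^675 ≡ 1073·1073·471·289·17 ≡ 1070 (mod 1351).

1070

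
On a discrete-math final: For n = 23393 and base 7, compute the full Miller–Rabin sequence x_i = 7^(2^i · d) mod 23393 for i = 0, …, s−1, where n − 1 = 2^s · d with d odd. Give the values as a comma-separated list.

20439, 527, 20406, 9436, 4338

n − 1 = 23392 = 2^5 · 731, so s = 5 and d = 731.
x_0 = 7^731 mod 23393 = 20439.
x_1 = 20439^2 mod 23393 = 527.
x_2 = 527^2 mod 23393 = 20406.
x_3 = 20406^2 mod 23393 = 9436.
x_4 = 9436^2 mod 23393 = 4338.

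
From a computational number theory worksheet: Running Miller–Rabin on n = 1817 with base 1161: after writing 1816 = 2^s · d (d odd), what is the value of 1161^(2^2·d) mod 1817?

n − 1 = 1816 = 2^3 · 227, so s = 3 and d = 227.
x_0 = 1161^227 mod 1817 = 260.
x_1 = 260^2 mod 1817 = 371.
x_2 = 371^2 mod 1817 = 1366.

1366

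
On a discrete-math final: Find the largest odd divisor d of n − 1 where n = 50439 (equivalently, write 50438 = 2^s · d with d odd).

Halving: 50438 → 25219; 25219 is odd.
So 50438 = 2^1 · 25219.

25219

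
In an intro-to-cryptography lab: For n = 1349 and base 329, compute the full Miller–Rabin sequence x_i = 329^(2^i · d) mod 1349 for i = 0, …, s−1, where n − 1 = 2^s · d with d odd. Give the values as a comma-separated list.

897, 605

n − 1 = 1348 = 2^2 · 337, so s = 2 and d = 337.
x_0 = 329^337 mod 1349 = 897.
x_1 = 897^2 mod 1349 = 605.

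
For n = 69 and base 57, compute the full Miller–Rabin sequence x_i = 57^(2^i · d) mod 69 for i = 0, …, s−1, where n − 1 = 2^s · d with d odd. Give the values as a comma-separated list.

n − 1 = 68 = 2^2 · 17, so s = 2 and d = 17.
x_0 = 57^17 mod 69 = 60.
x_1 = 60^2 mod 69 = 12.

60, 12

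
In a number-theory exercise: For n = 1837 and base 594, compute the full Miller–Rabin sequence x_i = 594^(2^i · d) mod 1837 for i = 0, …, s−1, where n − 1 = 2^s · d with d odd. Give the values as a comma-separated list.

n − 1 = 1836 = 2^2 · 459, so s = 2 and d = 459.
x_0 = 594^459 mod 1837 = 1265.
x_1 = 1265^2 mod 1837 = 198.

1265, 198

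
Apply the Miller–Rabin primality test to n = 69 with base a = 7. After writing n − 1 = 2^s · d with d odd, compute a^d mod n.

19

n − 1 = 68 = 2^2 · 17, so s = 2 and d = 17.
Repeated squaring mod 69: 7^1 ≡ 7, 7^2 ≡ 49, 7^4 ≡ 55, 7^8 ≡ 58, 7^16 ≡ 52.
17 = 16 + 1, so 7^17 ≡ 52·7 ≡ 19 (mod 69).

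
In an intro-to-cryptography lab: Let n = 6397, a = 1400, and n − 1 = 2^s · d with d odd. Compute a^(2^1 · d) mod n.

n − 1 = 6396 = 2^2 · 1599, so s = 2 and d = 1599.
x_0 = 1400^1599 mod 6397 = 1.
x_1 = 1^2 mod 6397 = 1.

1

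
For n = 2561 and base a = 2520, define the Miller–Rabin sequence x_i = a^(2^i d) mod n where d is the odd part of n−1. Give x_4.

n − 1 = 2560 = 2^9 · 5, so s = 9 and d = 5.
x_0 = 2520^5 mod 2561 = 878.
x_1 = 878^2 mod 2561 = 23.
x_2 = 23^2 mod 2561 = 529.
x_3 = 529^2 mod 2561 = 692.
x_4 = 692^2 mod 2561 = 2518.

2518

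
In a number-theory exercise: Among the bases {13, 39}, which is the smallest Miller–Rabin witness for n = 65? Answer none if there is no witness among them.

13

n − 1 = 64 = 2^6 · 1, so s = 6 and d = 1.
Base 13: x_0 = 13^1 mod 65 = 13. x_0 is neither 1 nor 64, so continue squaring. x_1 = 13^2 mod 65 = 39. x_2 = 39^2 mod 65 = 26. x_3 = 26^2 mod 65 = 26. x_4 = 26^2 mod 65 = 26. x_5 = 26^2 mod 65 = 26. Reached i = s−1 = 5 without hitting −1: 13 is a Miller–Rabin witness and 65 is composite.
Base 39: x_0 = 39^1 mod 65 = 39. x_0 is neither 1 nor 64, so continue squaring. x_1 = 39^2 mod 65 = 26. x_2 = 26^2 mod 65 = 26. x_3 = 26^2 mod 65 = 26. x_4 = 26^2 mod 65 = 26. x_5 = 26^2 mod 65 = 26. Reached i = s−1 = 5 without hitting −1: 39 is a Miller–Rabin witness and 65 is composite.
The smallest witness among the given bases is 13.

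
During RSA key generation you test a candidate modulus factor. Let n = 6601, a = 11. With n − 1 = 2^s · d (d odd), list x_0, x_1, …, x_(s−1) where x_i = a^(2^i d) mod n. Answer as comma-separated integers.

n − 1 = 6600 = 2^3 · 825, so s = 3 and d = 825.
x_0 = 11^825 mod 6601 = 3564.
x_1 = 3564^2 mod 6601 = 1772.
x_2 = 1772^2 mod 6601 = 4509.

3564, 1772, 4509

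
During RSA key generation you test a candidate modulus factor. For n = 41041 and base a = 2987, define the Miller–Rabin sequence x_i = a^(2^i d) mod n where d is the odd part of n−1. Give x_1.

n − 1 = 41040 = 2^4 · 2565, so s = 4 and d = 2565.
Repeated squaring mod 41041: 2987^1 ≡ 2987, 2987^2 ≡ 16272, 2987^4 ≡ 22493, 2987^8 ≡ 22642, 2987^16 ≡ 17033, 2987^32 ≡ 4260, 2987^64 ≡ 7478, 2987^128 ≡ 22642, 2987^256 ≡ 17033, 2987^512 ≡ 4260, 2987^1024 ≡ 7478, 2987^2048 ≡ 22642.
2565 = 2048 + 512 + 4 + 1, so 2987^2565 ≡ 22642·4260·22493·2987 ≡ 25024 (mod 41041).
x_0 = 25024.
x_1 = 25024^2 mod 41041 = 38039.

38039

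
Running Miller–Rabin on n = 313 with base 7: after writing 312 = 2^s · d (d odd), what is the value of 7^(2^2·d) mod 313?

n − 1 = 312 = 2^3 · 39, so s = 3 and d = 39.
x_0 = 7^39 mod 313 = 125.
x_1 = 125^2 mod 313 = 288.
x_2 = 288^2 mod 313 = 312.

312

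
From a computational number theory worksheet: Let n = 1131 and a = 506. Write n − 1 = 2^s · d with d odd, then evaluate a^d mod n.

818

n − 1 = 1130 = 2^1 · 565, so s = 1 and d = 565.
506^565 mod 1131 = 818.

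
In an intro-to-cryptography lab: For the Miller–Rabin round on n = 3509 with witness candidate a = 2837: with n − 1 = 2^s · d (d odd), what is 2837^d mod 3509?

n − 1 = 3508 = 2^2 · 877, so s = 2 and d = 877.
Repeated squaring mod 3509: 2837^1 ≡ 2837, 2837^2 ≡ 2432, 2837^4 ≡ 1959, 2837^8 ≡ 2344, 2837^16 ≡ 2751, 2837^32 ≡ 2597, 2837^64 ≡ 111, 2837^128 ≡ 1794, 2837^256 ≡ 683, 2837^512 ≡ 3301.
877 = 512 + 256 + 64 + 32 + 8 + 4 + 1, so 2837^877 ≡ 3301·683·111·2597·2344·1959·2837 ≡ 1649 (mod 3509).

1649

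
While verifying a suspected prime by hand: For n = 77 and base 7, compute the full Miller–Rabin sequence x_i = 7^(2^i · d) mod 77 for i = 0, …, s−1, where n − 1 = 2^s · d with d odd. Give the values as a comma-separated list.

n − 1 = 76 = 2^2 · 19, so s = 2 and d = 19.
x_0 = 7^19 mod 77 = 63.
x_1 = 63^2 mod 77 = 42.

63, 42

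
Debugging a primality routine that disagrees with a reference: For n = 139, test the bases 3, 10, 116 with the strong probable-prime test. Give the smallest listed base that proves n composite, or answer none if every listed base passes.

n − 1 = 138 = 2^1 · 69, so s = 1 and d = 69.
Base 3: x_0 = 3^69 mod 139 = 138. x_0 = 138 ≡ −1, so 3 is not a witness.
Base 10: x_0 = 10^69 mod 139 = 138. x_0 = 138 ≡ −1, so 10 is not a witness.
Base 116: x_0 = 116^69 mod 139 = 1. x_0 = 1, so 116 is not a witness.
No listed base is a witness for 139.

none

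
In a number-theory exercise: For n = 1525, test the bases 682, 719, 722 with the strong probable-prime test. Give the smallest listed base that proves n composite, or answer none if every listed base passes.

719

n − 1 = 1524 = 2^2 · 381, so s = 2 and d = 381.
Base 682: x_0 = 682^381 mod 1525 = 682. x_0 is neither 1 nor 1524, so continue squaring. x_1 = 682^2 mod 1525 = 1524. x_1 ≡ −1, so 682 is not a witness.
Base 719: x_0 = 719^381 mod 1525 = 1219. x_0 is neither 1 nor 1524, so continue squaring. x_1 = 1219^2 mod 1525 = 611. Reached i = s−1 = 1 without hitting −1: 719 is a Miller–Rabin witness and 1525 is composite.
Base 722: x_0 = 722^381 mod 1525 = 297. x_0 is neither 1 nor 1524, so continue squaring. x_1 = 297^2 mod 1525 = 1284. Reached i = s−1 = 1 without hitting −1: 722 is a Miller–Rabin witness and 1525 is composite.
The smallest witness among the given bases is 719.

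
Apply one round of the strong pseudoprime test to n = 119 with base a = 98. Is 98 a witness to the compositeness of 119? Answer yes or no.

yes

n − 1 = 118 = 2^1 · 59, so s = 1 and d = 59.
x_0 = 98^59 mod 119 = 21.
x_0 ∉ {1, 118} and s = 1, so 98 is a Miller–Rabin witness and 119 is composite.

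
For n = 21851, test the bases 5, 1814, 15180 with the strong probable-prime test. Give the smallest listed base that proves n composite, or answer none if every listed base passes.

n − 1 = 21850 = 2^1 · 10925, so s = 1 and d = 10925.
Base 5: x_0 = 5^10925 mod 21851 = 1. x_0 = 1, so 5 is not a witness.
Base 1814: x_0 = 1814^10925 mod 21851 = 21850. x_0 = 21850 ≡ −1, so 1814 is not a witness.
Base 15180: x_0 = 15180^10925 mod 21851 = 1. x_0 = 1, so 15180 is not a witness.
No listed base is a witness for 21851.

none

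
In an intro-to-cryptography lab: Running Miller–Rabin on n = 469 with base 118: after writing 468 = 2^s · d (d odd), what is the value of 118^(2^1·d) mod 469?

n − 1 = 468 = 2^2 · 117, so s = 2 and d = 117.
x_0 = 118^117 mod 469 = 405.
x_1 = 405^2 mod 469 = 344.

344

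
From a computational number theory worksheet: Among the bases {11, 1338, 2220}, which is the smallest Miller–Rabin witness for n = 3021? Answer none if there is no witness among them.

n − 1 = 3020 = 2^2 · 755, so s = 2 and d = 755.
Base 11: x_0 = 11^755 mod 3021 = 2078. x_0 is neither 1 nor 3020, so continue squaring. x_1 = 2078^2 mod 3021 = 1075. Reached i = s−1 = 1 without hitting −1: 11 is a Miller–Rabin witness and 3021 is composite.
Base 1338: x_0 = 1338^755 mod 3021 = 2292. x_0 is neither 1 nor 3020, so continue squaring. x_1 = 2292^2 mod 3021 = 2766. Reached i = s−1 = 1 without hitting −1: 1338 is a Miller–Rabin witness and 3021 is composite.
Base 2220: x_0 = 2220^755 mod 3021 = 2856. x_0 is neither 1 nor 3020, so continue squaring. x_1 = 2856^2 mod 3021 = 36. Reached i = s−1 = 1 without hitting −1: 2220 is a Miller–Rabin witness and 3021 is composite.
The smallest witness among the given bases is 11.

11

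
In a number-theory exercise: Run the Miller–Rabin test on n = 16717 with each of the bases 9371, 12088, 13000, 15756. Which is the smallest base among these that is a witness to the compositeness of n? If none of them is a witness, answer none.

12088

n − 1 = 16716 = 2^2 · 4179, so s = 2 and d = 4179.
Base 9371: x_0 = 9371^4179 mod 16717 = 1725. x_0 is neither 1 nor 16716, so continue squaring. x_1 = 1725^2 mod 16717 = 16716. x_1 ≡ −1, so 9371 is not a witness.
Base 12088: x_0 = 12088^4179 mod 16717 = 12639. x_0 is neither 1 nor 16716, so continue squaring. x_1 = 12639^2 mod 16717 = 13386. Reached i = s−1 = 1 without hitting −1: 12088 is a Miller–Rabin witness and 16717 is composite.
Base 13000: x_0 = 13000^4179 mod 16717 = 9268. x_0 is neither 1 nor 16716, so continue squaring. x_1 = 9268^2 mod 16717 = 3878. Reached i = s−1 = 1 without hitting −1: 13000 is a Miller–Rabin witness and 16717 is composite.
Base 15756: x_0 = 15756^4179 mod 16717 = 4404. x_0 is neither 1 nor 16716, so continue squaring. x_1 = 4404^2 mod 16717 = 3496. Reached i = s−1 = 1 without hitting −1: 15756 is a Miller–Rabin witness and 16717 is composite.
The smallest witness among the given bases is 12088.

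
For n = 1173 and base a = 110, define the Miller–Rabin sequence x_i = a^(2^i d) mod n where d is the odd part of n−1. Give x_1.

n − 1 = 1172 = 2^2 · 293, so s = 2 and d = 293.
x_0 = 110^293 mod 1173 = 995.
x_1 = 995^2 mod 1173 = 13.

13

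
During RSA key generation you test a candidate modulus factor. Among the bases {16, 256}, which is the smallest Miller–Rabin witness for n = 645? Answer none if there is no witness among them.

none

n − 1 = 644 = 2^2 · 161, so s = 2 and d = 161.
Base 16: x_0 = 16^161 mod 645 = 1. x_0 = 1, so 16 is not a witness.
Base 256: x_0 = 256^161 mod 645 = 1. x_0 = 1, so 256 is not a witness.
No listed base is a witness for 645.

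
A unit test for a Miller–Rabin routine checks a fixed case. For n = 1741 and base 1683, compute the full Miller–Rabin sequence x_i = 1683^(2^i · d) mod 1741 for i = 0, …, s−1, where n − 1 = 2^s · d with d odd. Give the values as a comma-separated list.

n − 1 = 1740 = 2^2 · 435, so s = 2 and d = 435.
x_0 = 1683^435 mod 1741 = 59.
x_1 = 59^2 mod 1741 = 1740.

59, 1740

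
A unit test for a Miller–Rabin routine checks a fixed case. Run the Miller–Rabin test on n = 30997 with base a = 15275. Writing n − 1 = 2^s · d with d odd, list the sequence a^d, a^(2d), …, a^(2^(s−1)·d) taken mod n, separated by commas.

n − 1 = 30996 = 2^2 · 7749, so s = 2 and d = 7749.
x_0 = 15275^7749 mod 30997 = 4400.
x_1 = 4400^2 mod 30997 = 17872.

4400, 17872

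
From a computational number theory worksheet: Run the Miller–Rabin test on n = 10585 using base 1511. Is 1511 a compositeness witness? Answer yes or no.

n − 1 = 10584 = 2^3 · 1323, so s = 3 and d = 1323.
x_0 = 1511^1323 mod 10585 = 4536.
x_0 is neither 1 nor 10584, so continue squaring.
x_1 = 4536^2 mod 10585 = 8641.
x_2 = 8641^2 mod 10585 = 291.
Reached i = s−1 = 2 without hitting −1: 1511 is a Miller–Rabin witness and 10585 is composite.

yes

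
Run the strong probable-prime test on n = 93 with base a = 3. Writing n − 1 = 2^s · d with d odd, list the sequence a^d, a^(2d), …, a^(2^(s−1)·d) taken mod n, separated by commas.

n − 1 = 92 = 2^2 · 23, so s = 2 and d = 23.
x_0 = 3^23 mod 93 = 42.
x_1 = 42^2 mod 93 = 90.

42, 90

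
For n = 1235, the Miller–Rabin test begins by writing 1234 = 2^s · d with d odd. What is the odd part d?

617

Halving: 1234 → 617; 617 is odd.
So 1234 = 2^1 · 617.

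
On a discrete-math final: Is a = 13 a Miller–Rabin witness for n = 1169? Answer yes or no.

n − 1 = 1168 = 2^4 · 73, so s = 4 and d = 73.
x_0 = 13^73 mod 1169 = 454.
x_0 is neither 1 nor 1168, so continue squaring.
x_1 = 454^2 mod 1169 = 372.
x_2 = 372^2 mod 1169 = 442.
x_3 = 442^2 mod 1169 = 141.
Reached i = s−1 = 3 without hitting −1: 13 is a Miller–Rabin witness and 1169 is composite.

yes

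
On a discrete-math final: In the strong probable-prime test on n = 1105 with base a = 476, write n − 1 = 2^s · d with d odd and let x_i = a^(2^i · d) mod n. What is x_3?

391

n − 1 = 1104 = 2^4 · 69, so s = 4 and d = 69.
Repeated squaring mod 1105: 476^1 ≡ 476, 476^2 ≡ 51, 476^4 ≡ 391, 476^8 ≡ 391, 476^16 ≡ 391, 476^32 ≡ 391, 476^64 ≡ 391.
69 = 64 + 4 + 1, so 476^69 ≡ 391·391·476 ≡ 476 (mod 1105).
x_0 = 476.
x_1 = 476^2 mod 1105 = 51.
x_2 = 51^2 mod 1105 = 391.
x_3 = 391^2 mod 1105 = 391.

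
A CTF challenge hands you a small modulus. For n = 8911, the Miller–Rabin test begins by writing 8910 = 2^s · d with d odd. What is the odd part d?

4455

Halving: 8910 → 4455; 4455 is odd.
So 8910 = 2^1 · 4455.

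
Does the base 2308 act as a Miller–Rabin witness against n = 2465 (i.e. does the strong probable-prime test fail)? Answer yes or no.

no

n − 1 = 2464 = 2^5 · 77, so s = 5 and d = 77.
x_0 = 2308^77 mod 2465 = 2308.
x_0 is neither 1 nor 2464, so continue squaring.
x_1 = 2308^2 mod 2465 = 2464.
x_1 ≡ −1, so 2308 is not a witness.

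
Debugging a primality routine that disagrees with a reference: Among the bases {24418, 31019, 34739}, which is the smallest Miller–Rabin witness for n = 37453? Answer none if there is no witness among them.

31019

n − 1 = 37452 = 2^2 · 9363, so s = 2 and d = 9363.
Base 24418: x_0 = 24418^9363 mod 37453 = 37452. x_0 = 37452 ≡ −1, so 24418 is not a witness.
Base 31019: x_0 = 31019^9363 mod 37453 = 2627. x_0 is neither 1 nor 37452, so continue squaring. x_1 = 2627^2 mod 37453 = 9777. Reached i = s−1 = 1 without hitting −1: 31019 is a Miller–Rabin witness and 37453 is composite.
Base 34739: x_0 = 34739^9363 mod 37453 = 35400. x_0 is neither 1 nor 37452, so continue squaring. x_1 = 35400^2 mod 37453 = 20073. Reached i = s−1 = 1 without hitting −1: 34739 is a Miller–Rabin witness and 37453 is composite.
The smallest witness among the given bases is 31019.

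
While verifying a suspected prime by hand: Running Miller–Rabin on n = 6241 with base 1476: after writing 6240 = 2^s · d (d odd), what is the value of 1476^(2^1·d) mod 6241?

n − 1 = 6240 = 2^5 · 195, so s = 5 and d = 195.
Repeated squaring mod 6241: 1476^1 ≡ 1476, 1476^2 ≡ 467, 1476^4 ≡ 5895, 1476^8 ≡ 1137, 1476^16 ≡ 882, 1476^32 ≡ 4040, 1476^64 ≡ 1385, 1476^128 ≡ 2238.
195 = 128 + 64 + 2 + 1, so 1476^195 ≡ 2238·1385·467·1476 ≡ 5924 (mod 6241).
x_0 = 5924.
x_1 = 5924^2 mod 6241 = 633.

633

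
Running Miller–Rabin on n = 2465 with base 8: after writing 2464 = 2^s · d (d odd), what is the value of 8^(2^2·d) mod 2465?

n − 1 = 2464 = 2^5 · 77, so s = 5 and d = 77.
Repeated squaring mod 2465: 8^1 ≡ 8, 8^2 ≡ 64, 8^4 ≡ 1631, 8^8 ≡ 426, 8^16 ≡ 1531, 8^32 ≡ 2211, 8^64 ≡ 426.
77 = 64 + 8 + 4 + 1, so 8^77 ≡ 426·426·1631·8 ≡ 128 (mod 2465).
x_0 = 128.
x_1 = 128^2 mod 2465 = 1594.
x_2 = 1594^2 mod 2465 = 1886.

1886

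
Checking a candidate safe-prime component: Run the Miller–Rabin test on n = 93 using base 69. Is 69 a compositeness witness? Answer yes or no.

yes

n − 1 = 92 = 2^2 · 23, so s = 2 and d = 23.
x_0 = 69^23 mod 93 = 72.
x_0 is neither 1 nor 92, so continue squaring.
x_1 = 72^2 mod 93 = 69.
Reached i = s−1 = 1 without hitting −1: 69 is a Miller–Rabin witness and 93 is composite.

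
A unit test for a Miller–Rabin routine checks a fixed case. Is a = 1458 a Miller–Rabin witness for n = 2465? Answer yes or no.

no

n − 1 = 2464 = 2^5 · 77, so s = 5 and d = 77.
x_0 = 1458^77 mod 2465 = 1288.
x_0 is neither 1 nor 2464, so continue squaring.
x_1 = 1288^2 mod 2465 = 2464.
x_1 ≡ −1, so 1458 is not a witness.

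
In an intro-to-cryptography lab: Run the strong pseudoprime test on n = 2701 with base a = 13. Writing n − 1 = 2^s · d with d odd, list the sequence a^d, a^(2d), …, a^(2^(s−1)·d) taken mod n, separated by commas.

n − 1 = 2700 = 2^2 · 675, so s = 2 and d = 675.
x_0 = 13^675 mod 2701 = 1178.
x_1 = 1178^2 mod 2701 = 2071.

1178, 2071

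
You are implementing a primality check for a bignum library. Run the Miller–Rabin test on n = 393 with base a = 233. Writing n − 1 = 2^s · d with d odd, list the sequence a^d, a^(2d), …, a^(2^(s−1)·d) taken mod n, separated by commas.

362, 175, 364

n − 1 = 392 = 2^3 · 49, so s = 3 and d = 49.
x_0 = 233^49 mod 393 = 362.
x_1 = 362^2 mod 393 = 175.
x_2 = 175^2 mod 393 = 364.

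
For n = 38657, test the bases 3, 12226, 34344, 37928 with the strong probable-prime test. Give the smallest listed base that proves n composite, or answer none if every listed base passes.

n − 1 = 38656 = 2^8 · 151, so s = 8 and d = 151.
Base 3: x_0 = 3^151 mod 38657 = 2886. x_0 is neither 1 nor 38656, so continue squaring. x_1 = 2886^2 mod 38657 = 17741. x_2 = 17741^2 mod 38657 = 36444. x_3 = 36444^2 mod 38657 = 26587. x_4 = 26587^2 mod 38657 = 25324. x_5 = 25324^2 mod 38657 = 24003. x_6 = 24003^2 mod 38657 = 81. x_7 = 81^2 mod 38657 = 6561. Reached i = s−1 = 7 without hitting −1: 3 is a Miller–Rabin witness and 38657 is composite.
Base 12226: x_0 = 12226^151 mod 38657 = 27881. x_0 is neither 1 nor 38656, so continue squaring. x_1 = 27881^2 mod 38657 = 35205. x_2 = 35205^2 mod 38657 = 9948. x_3 = 9948^2 mod 38657 = 784. x_4 = 784^2 mod 38657 = 34801. x_5 = 34801^2 mod 38657 = 24448. x_6 = 24448^2 mod 38657 = 28827. x_7 = 28827^2 mod 38657 = 25057. Reached i = s−1 = 7 without hitting −1: 12226 is a Miller–Rabin witness and 38657 is composite.
Base 34344: x_0 = 34344^151 mod 38657 = 1453. x_0 is neither 1 nor 38656, so continue squaring. x_1 = 1453^2 mod 38657 = 23731. x_2 = 23731^2 mod 38657 = 5185. x_3 = 5185^2 mod 38657 = 17610. x_4 = 17610^2 mod 38657 = 5646. x_5 = 5646^2 mod 38657 = 23948. x_6 = 23948^2 mod 38657 = 30109. x_7 = 30109^2 mod 38657 = 6574. Reached i = s−1 = 7 without hitting −1: 34344 is a Miller–Rabin witness and 38657 is composite.
Base 37928: x_0 = 37928^151 mod 38657 = 23978. x_0 is neither 1 nor 38656, so continue squaring. x_1 = 23978^2 mod 38657 = 37580. x_2 = 37580^2 mod 38657 = 219. x_3 = 219^2 mod 38657 = 9304. x_4 = 9304^2 mod 38657 = 11393. x_5 = 11393^2 mod 38657 = 28900. x_6 = 28900^2 mod 38657 = 25515. x_7 = 25515^2 mod 38657 = 31345. Reached i = s−1 = 7 without hitting −1: 37928 is a Miller–Rabin witness and 38657 is composite.
The smallest witness among the given bases is 3.

3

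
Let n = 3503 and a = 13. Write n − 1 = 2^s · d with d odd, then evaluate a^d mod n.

n − 1 = 3502 = 2^1 · 1751, so s = 1 and d = 1751.
Repeated squaring mod 3503: 13^1 ≡ 13, 13^2 ≡ 169, 13^4 ≡ 537, 13^8 ≡ 1123, 13^16 ≡ 49, 13^32 ≡ 2401, 13^64 ≡ 2366, 13^128 ≡ 162, 13^256 ≡ 1723, 13^512 ≡ 1688, 13^1024 ≡ 1405.
1751 = 1024 + 512 + 128 + 64 + 16 + 4 + 2 + 1, so 13^1751 ≡ 1405·1688·162·2366·49·537·169·13 ≡ 1212 (mod 3503).

1212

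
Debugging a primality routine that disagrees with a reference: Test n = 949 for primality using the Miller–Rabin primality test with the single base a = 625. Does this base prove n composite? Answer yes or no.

n − 1 = 948 = 2^2 · 237, so s = 2 and d = 237.
x_0 = 625^237 mod 949 = 885.
x_0 is neither 1 nor 948, so continue squaring.
x_1 = 885^2 mod 949 = 300.
Reached i = s−1 = 1 without hitting −1: 625 is a Miller–Rabin witness and 949 is composite.

yes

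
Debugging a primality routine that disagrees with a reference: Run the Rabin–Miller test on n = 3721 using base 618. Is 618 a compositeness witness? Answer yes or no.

no

n − 1 = 3720 = 2^3 · 465, so s = 3 and d = 465.
x_0 = 618^465 mod 3721 = 682.
x_0 is neither 1 nor 3720, so continue squaring.
x_1 = 682^2 mod 3721 = 3720.
x_1 ≡ −1, so 618 is not a witness.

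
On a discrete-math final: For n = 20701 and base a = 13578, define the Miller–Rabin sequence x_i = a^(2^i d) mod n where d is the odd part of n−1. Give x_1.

n − 1 = 20700 = 2^2 · 5175, so s = 2 and d = 5175.
x_0 = 13578^5175 mod 20701 = 17494.
x_1 = 17494^2 mod 20701 = 17153.

17153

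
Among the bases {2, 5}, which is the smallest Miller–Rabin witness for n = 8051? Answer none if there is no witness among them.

n − 1 = 8050 = 2^1 · 4025, so s = 1 and d = 4025.
Base 2: x_0 = 2^4025 mod 8051 = 460. x_0 ∉ {1, 8050} and s = 1, so 2 is a Miller–Rabin witness and 8051 is composite.
Base 5: x_0 = 5^4025 mod 8051 = 2927. x_0 ∉ {1, 8050} and s = 1, so 5 is a Miller–Rabin witness and 8051 is composite.
The smallest witness among the given bases is 2.

2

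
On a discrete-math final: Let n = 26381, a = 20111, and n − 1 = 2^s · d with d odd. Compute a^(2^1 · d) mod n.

16431

n − 1 = 26380 = 2^2 · 6595, so s = 2 and d = 6595.
Repeated squaring mod 26381: 20111^1 ≡ 20111, 20111^2 ≡ 5210, 20111^4 ≡ 24432, 20111^8 ≡ 26118, 20111^16 ≡ 16407, 20111^32 ≡ 24306, 20111^64 ≡ 5522, 20111^128 ≡ 22429, 20111^256 ≡ 752, 20111^512 ≡ 11503, 20111^1024 ≡ 18294, 20111^2048 ≡ 1070, 20111^4096 ≡ 10517.
6595 = 4096 + 2048 + 256 + 128 + 64 + 2 + 1, so 20111^6595 ≡ 10517·1070·752·22429·5522·5210·20111 ≡ 20335 (mod 26381).
x_0 = 20335.
x_1 = 20335^2 mod 26381 = 16431.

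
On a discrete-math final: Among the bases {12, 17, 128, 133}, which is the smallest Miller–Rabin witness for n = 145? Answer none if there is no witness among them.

none

n − 1 = 144 = 2^4 · 9, so s = 4 and d = 9.
Base 12: x_0 = 12^9 mod 145 = 12. x_0 is neither 1 nor 144, so continue squaring. x_1 = 12^2 mod 145 = 144. x_1 ≡ −1, so 12 is not a witness.
Base 17: x_0 = 17^9 mod 145 = 17. x_0 is neither 1 nor 144, so continue squaring. x_1 = 17^2 mod 145 = 144. x_1 ≡ −1, so 17 is not a witness.
Base 128: x_0 = 128^9 mod 145 = 128. x_0 is neither 1 nor 144, so continue squaring. x_1 = 128^2 mod 145 = 144. x_1 ≡ −1, so 128 is not a witness.
Base 133: x_0 = 133^9 mod 145 = 133. x_0 is neither 1 nor 144, so continue squaring. x_1 = 133^2 mod 145 = 144. x_1 ≡ −1, so 133 is not a witness.
No listed base is a witness for 145.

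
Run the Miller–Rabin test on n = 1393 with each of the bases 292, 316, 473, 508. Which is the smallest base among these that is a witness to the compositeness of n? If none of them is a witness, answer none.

316

n − 1 = 1392 = 2^4 · 87, so s = 4 and d = 87.
Base 292: x_0 = 292^87 mod 1393 = 1392. x_0 = 1392 ≡ −1, so 292 is not a witness.
Base 316: x_0 = 316^87 mod 1393 = 785. x_0 is neither 1 nor 1392, so continue squaring. x_1 = 785^2 mod 1393 = 519. x_2 = 519^2 mod 1393 = 512. x_3 = 512^2 mod 1393 = 260. Reached i = s−1 = 3 without hitting −1: 316 is a Miller–Rabin witness and 1393 is composite.
Base 473: x_0 = 473^87 mod 1393 = 533. x_0 is neither 1 nor 1392, so continue squaring. x_1 = 533^2 mod 1393 = 1310. x_2 = 1310^2 mod 1393 = 1317. x_3 = 1317^2 mod 1393 = 204. Reached i = s−1 = 3 without hitting −1: 473 is a Miller–Rabin witness and 1393 is composite.
Base 508: x_0 = 508^87 mod 1393 = 1037. x_0 is neither 1 nor 1392, so continue squaring. x_1 = 1037^2 mod 1393 = 1366. x_2 = 1366^2 mod 1393 = 729. x_3 = 729^2 mod 1393 = 708. Reached i = s−1 = 3 without hitting −1: 508 is a Miller–Rabin witness and 1393 is composite.
The smallest witness among the given bases is 316.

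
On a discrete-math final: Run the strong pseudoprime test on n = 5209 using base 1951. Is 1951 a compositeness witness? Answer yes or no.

no

n − 1 = 5208 = 2^3 · 651, so s = 3 and d = 651.
x_0 = 1951^651 mod 5209 = 3442.
x_0 is neither 1 nor 5208, so continue squaring.
x_1 = 3442^2 mod 5209 = 2098.
x_2 = 2098^2 mod 5209 = 5208.
x_2 ≡ −1, so 1951 is not a witness.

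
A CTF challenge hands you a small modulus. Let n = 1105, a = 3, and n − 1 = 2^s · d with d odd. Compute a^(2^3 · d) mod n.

n − 1 = 1104 = 2^4 · 69, so s = 4 and d = 69.
x_0 = 3^69 mod 1105 = 1093.
x_1 = 1093^2 mod 1105 = 144.
x_2 = 144^2 mod 1105 = 846.
x_3 = 846^2 mod 1105 = 781.

781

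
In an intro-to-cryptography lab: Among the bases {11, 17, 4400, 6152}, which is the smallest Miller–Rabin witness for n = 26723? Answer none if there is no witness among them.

none

n − 1 = 26722 = 2^1 · 13361, so s = 1 and d = 13361.
Base 11: x_0 = 11^13361 mod 26723 = 26722. x_0 = 26722 ≡ −1, so 11 is not a witness.
Base 17: x_0 = 17^13361 mod 26723 = 1. x_0 = 1, so 17 is not a witness.
Base 4400: x_0 = 4400^13361 mod 26723 = 26722. x_0 = 26722 ≡ −1, so 4400 is not a witness.
Base 6152: x_0 = 6152^13361 mod 26723 = 26722. x_0 = 26722 ≡ −1, so 6152 is not a witness.
No listed base is a witness for 26723.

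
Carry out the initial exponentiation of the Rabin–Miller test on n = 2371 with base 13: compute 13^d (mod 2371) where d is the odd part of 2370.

n − 1 = 2370 = 2^1 · 1185, so s = 1 and d = 1185.
13^1185 mod 2371 = 2370.

2370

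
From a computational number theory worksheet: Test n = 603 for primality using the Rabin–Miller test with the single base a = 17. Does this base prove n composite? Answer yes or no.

yes

n − 1 = 602 = 2^1 · 301, so s = 1 and d = 301.
Repeated squaring mod 603: 17^1 ≡ 17, 17^2 ≡ 289, 17^4 ≡ 307, 17^8 ≡ 181, 17^16 ≡ 199, 17^32 ≡ 406, 17^64 ≡ 217, 17^128 ≡ 55, 17^256 ≡ 10.
301 = 256 + 32 + 8 + 4 + 1, so 17^301 ≡ 10·406·181·307·17 ≡ 575 (mod 603).
x_0 = 17^301 mod 603 = 575.
x_0 ∉ {1, 602} and s = 1, so 17 is a Miller–Rabin witness and 603 is composite.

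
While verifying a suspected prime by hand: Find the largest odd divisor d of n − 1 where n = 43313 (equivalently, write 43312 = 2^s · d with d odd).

2707

Halving: 43312 → 21656 → 10828 → 5414 → 2707; 2707 is odd.
So 43312 = 2^4 · 2707.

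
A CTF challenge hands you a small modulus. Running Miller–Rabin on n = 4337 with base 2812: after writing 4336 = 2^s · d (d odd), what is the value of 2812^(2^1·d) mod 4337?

1161

n − 1 = 4336 = 2^4 · 271, so s = 4 and d = 271.
By repeated squaring, 2812^271 ≡ 1945 (mod 4337).
x_0 = 1945.
x_1 = 1945^2 mod 4337 = 1161.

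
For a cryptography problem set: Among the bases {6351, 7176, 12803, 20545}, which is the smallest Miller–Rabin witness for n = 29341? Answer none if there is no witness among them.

7176

n − 1 = 29340 = 2^2 · 7335, so s = 2 and d = 7335.
Base 6351: x_0 = 6351^7335 mod 29341 = 21910. x_0 is neither 1 nor 29340, so continue squaring. x_1 = 21910^2 mod 29341 = 29340. x_1 ≡ −1, so 6351 is not a witness.
Base 7176: x_0 = 7176^7335 mod 29341 = 12870. x_0 is neither 1 nor 29340, so continue squaring. x_1 = 12870^2 mod 29341 = 6955. Reached i = s−1 = 1 without hitting −1: 7176 is a Miller–Rabin witness and 29341 is composite.
Base 12803: x_0 = 12803^7335 mod 29341 = 12433. x_0 is neither 1 nor 29340, so continue squaring. x_1 = 12433^2 mod 29341 = 11101. Reached i = s−1 = 1 without hitting −1: 12803 is a Miller–Rabin witness and 29341 is composite.
Base 20545: x_0 = 20545^7335 mod 29341 = 24643. x_0 is neither 1 nor 29340, so continue squaring. x_1 = 24643^2 mod 29341 = 6772. Reached i = s−1 = 1 without hitting −1: 20545 is a Miller–Rabin witness and 29341 is composite.
The smallest witness among the given bases is 7176.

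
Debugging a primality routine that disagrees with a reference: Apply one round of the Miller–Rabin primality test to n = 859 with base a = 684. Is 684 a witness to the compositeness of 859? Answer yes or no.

no

n − 1 = 858 = 2^1 · 429, so s = 1 and d = 429.
Repeated squaring mod 859: 684^1 ≡ 684, 684^2 ≡ 560, 684^4 ≡ 65, 684^8 ≡ 789, 684^16 ≡ 605, 684^32 ≡ 91, 684^64 ≡ 550, 684^128 ≡ 132, 684^256 ≡ 244.
429 = 256 + 128 + 32 + 8 + 4 + 1, so 684^429 ≡ 244·132·91·789·65·684 ≡ 858 (mod 859).
x_0 = 684^429 mod 859 = 858.
x_0 = 858 ≡ −1, so 684 is not a witness.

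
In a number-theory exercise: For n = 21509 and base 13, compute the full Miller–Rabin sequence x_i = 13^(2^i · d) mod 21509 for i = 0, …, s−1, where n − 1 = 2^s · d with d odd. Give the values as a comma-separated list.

8334, 2995

n − 1 = 21508 = 2^2 · 5377, so s = 2 and d = 5377.
x_0 = 13^5377 mod 21509 = 8334.
x_1 = 8334^2 mod 21509 = 2995.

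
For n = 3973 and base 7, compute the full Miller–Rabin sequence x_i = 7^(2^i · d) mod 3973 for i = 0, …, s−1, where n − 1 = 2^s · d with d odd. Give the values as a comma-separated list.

n − 1 = 3972 = 2^2 · 993, so s = 2 and d = 993.
x_0 = 7^993 mod 3973 = 3389.
x_1 = 3389^2 mod 3973 = 3351.

3389, 3351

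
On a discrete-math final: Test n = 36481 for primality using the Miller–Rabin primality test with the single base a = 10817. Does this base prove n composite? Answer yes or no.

yes

n − 1 = 36480 = 2^7 · 285, so s = 7 and d = 285.
x_0 = 10817^285 mod 36481 = 24258.
x_0 is neither 1 nor 36480, so continue squaring.
x_1 = 24258^2 mod 36481 = 12034.
x_2 = 12034^2 mod 36481 = 24067.
x_3 = 24067^2 mod 36481 = 11652.
x_4 = 11652^2 mod 36481 = 23303.
x_5 = 23303^2 mod 36481 = 10124.
x_6 = 10124^2 mod 36481 = 20247.
Reached i = s−1 = 6 without hitting −1: 10817 is a Miller–Rabin witness and 36481 is composite.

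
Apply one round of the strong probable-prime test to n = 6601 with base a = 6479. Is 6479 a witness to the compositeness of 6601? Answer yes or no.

no

n − 1 = 6600 = 2^3 · 825, so s = 3 and d = 825.
x_0 = 6479^825 mod 6601 = 1.
x_0 = 1, so 6479 is not a witness.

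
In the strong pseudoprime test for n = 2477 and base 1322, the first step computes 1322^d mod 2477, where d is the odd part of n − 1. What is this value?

n − 1 = 2476 = 2^2 · 619, so s = 2 and d = 619.
1322^619 mod 2477 = 1.

1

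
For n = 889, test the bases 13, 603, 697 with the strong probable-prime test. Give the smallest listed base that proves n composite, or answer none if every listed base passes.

13

n − 1 = 888 = 2^3 · 111, so s = 3 and d = 111.
Base 13: x_0 = 13^111 mod 889 = 76. x_0 is neither 1 nor 888, so continue squaring. x_1 = 76^2 mod 889 = 442. x_2 = 442^2 mod 889 = 673. Reached i = s−1 = 2 without hitting −1: 13 is a Miller–Rabin witness and 889 is composite.
Base 603: x_0 = 603^111 mod 889 = 631. x_0 is neither 1 nor 888, so continue squaring. x_1 = 631^2 mod 889 = 778. x_2 = 778^2 mod 889 = 764. Reached i = s−1 = 2 without hitting −1: 603 is a Miller–Rabin witness and 889 is composite.
Base 697: x_0 = 697^111 mod 889 = 50. x_0 is neither 1 nor 888, so continue squaring. x_1 = 50^2 mod 889 = 722. x_2 = 722^2 mod 889 = 330. Reached i = s−1 = 2 without hitting −1: 697 is a Miller–Rabin witness and 889 is composite.
The smallest witness among the given bases is 13.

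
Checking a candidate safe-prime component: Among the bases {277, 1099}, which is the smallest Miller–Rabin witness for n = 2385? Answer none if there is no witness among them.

277

n − 1 = 2384 = 2^4 · 149, so s = 4 and d = 149.
Base 277: x_0 = 277^149 mod 2385 = 2047. x_0 is neither 1 nor 2384, so continue squaring. x_1 = 2047^2 mod 2385 = 2149. x_2 = 2149^2 mod 2385 = 841. x_3 = 841^2 mod 2385 = 1321. Reached i = s−1 = 3 without hitting −1: 277 is a Miller–Rabin witness and 2385 is composite.
Base 1099: x_0 = 1099^149 mod 2385 = 874. x_0 is neither 1 nor 2384, so continue squaring. x_1 = 874^2 mod 2385 = 676. x_2 = 676^2 mod 2385 = 1441. x_3 = 1441^2 mod 2385 = 1531. Reached i = s−1 = 3 without hitting −1: 1099 is a Miller–Rabin witness and 2385 is composite.
The smallest witness among the given bases is 277.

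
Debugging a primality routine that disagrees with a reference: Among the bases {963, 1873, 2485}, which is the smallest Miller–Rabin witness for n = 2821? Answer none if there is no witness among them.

1873

n − 1 = 2820 = 2^2 · 705, so s = 2 and d = 705.
Base 963: x_0 = 963^705 mod 2821 = 1. x_0 = 1, so 963 is not a witness.
Base 1873: x_0 = 1873^705 mod 2821 = 92. x_0 is neither 1 nor 2820, so continue squaring. x_1 = 92^2 mod 2821 = 1. x_1 = 1 but x_0 ≠ ±1, a nontrivial square root of 1 — 1873 is a witness and 2821 is composite.
Base 2485: x_0 = 2485^705 mod 2821 = 1799. x_0 is neither 1 nor 2820, so continue squaring. x_1 = 1799^2 mod 2821 = 714. Reached i = s−1 = 1 without hitting −1: 2485 is a Miller–Rabin witness and 2821 is composite.
The smallest witness among the given bases is 1873.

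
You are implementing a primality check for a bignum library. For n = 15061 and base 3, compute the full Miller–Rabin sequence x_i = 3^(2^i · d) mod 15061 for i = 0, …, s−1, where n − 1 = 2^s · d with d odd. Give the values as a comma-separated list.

n − 1 = 15060 = 2^2 · 3765, so s = 2 and d = 3765.
x_0 = 3^3765 mod 15061 = 15060.
x_1 = 15060^2 mod 15061 = 1.

15060, 1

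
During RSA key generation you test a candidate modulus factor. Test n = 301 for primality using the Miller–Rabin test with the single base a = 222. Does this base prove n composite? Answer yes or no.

n − 1 = 300 = 2^2 · 75, so s = 2 and d = 75.
Repeated squaring mod 301: 222^1 ≡ 222, 222^2 ≡ 221, 222^4 ≡ 79, 222^8 ≡ 221, 222^16 ≡ 79, 222^32 ≡ 221, 222^64 ≡ 79.
75 = 64 + 8 + 2 + 1, so 222^75 ≡ 79·221·221·222 ≡ 300 (mod 301).
x_0 = 222^75 mod 301 = 300.
x_0 = 300 ≡ −1, so 222 is not a witness.

no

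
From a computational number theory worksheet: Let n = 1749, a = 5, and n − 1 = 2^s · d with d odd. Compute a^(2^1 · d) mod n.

1153

n − 1 = 1748 = 2^2 · 437, so s = 2 and d = 437.
x_0 = 5^437 mod 1749 = 80.
x_1 = 80^2 mod 1749 = 1153.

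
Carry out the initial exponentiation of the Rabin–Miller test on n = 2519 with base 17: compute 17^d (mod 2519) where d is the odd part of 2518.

57

n − 1 = 2518 = 2^1 · 1259, so s = 1 and d = 1259.
17^1259 mod 2519 = 57.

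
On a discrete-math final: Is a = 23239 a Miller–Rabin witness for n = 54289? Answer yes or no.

n − 1 = 54288 = 2^4 · 3393, so s = 4 and d = 3393.
Repeated squaring mod 54289: 23239^1 ≡ 23239, 23239^2 ≡ 38438, 23239^4 ≡ 4709, 23239^8 ≡ 24769, 23239^16 ≡ 37661, 23239^32 ≡ 50796, 23239^64 ≡ 40313, 23239^128 ≡ 51043, 23239^256 ≡ 4450, 23239^512 ≡ 41304, 23239^1024 ≡ 42880, 23239^2048 ≡ 34548.
3393 = 2048 + 1024 + 256 + 64 + 1, so 23239^3393 ≡ 34548·42880·4450·40313·23239 ≡ 48942 (mod 54289).
x_0 = 23239^3393 mod 54289 = 48942.
x_0 is neither 1 nor 54288, so continue squaring.
x_1 = 48942^2 mod 54289 = 34395.
x_2 = 34395^2 mod 54289 = 4426.
x_3 = 4426^2 mod 54289 = 45436.
Reached i = s−1 = 3 without hitting −1: 23239 is a Miller–Rabin witness and 54289 is composite.

yes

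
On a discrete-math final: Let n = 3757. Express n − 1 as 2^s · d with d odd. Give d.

Halving: 3756 → 1878 → 939; 939 is odd.
So 3756 = 2^2 · 939.

939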